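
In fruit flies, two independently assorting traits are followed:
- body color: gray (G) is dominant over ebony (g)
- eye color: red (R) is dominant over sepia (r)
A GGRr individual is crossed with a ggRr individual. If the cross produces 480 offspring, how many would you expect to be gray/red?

Dihybrid cross GGRr × ggRr — consider each gene separately:
body color: GG × gg → 4 Gg → 4 G_ (out of 4)
eye color: Rr × Rr → 1 RR, 2 Rr, 1 rr → 3 R_ : 1 rr (out of 4)
Combine (counts out of 4 × 4 = 16): gray/red (G_R_) = 4×3 = 12; gray/sepia (G_rr) = 4×1 = 4
Phenotype counts (out of 16): 12 gray/red, 4 gray/sepia
gray/red: 12 out of 16 → fraction 3/4
Expected count = 3/4 × 480 = 360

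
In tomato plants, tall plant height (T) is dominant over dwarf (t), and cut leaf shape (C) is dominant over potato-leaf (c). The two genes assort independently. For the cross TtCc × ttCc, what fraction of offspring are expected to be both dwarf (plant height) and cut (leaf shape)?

Dihybrid cross TtCc × ttCc — consider each gene separately:
plant height: Tt × tt → 2 Tt, 2 tt → 2 T_ : 2 tt (out of 4)
leaf shape: Cc × Cc → 1 CC, 2 Cc, 1 cc → 3 C_ : 1 cc (out of 4)
Looking for: dwarf (tt) and cut (C_)
P(dwarf) = 2/4, P(cut) = 3/4
P(both) = 2/4 × 3/4 = 6/16 = 3/8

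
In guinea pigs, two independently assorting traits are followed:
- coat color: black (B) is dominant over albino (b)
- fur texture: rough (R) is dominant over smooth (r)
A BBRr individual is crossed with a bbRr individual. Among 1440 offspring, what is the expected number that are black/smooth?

Dihybrid cross BBRr × bbRr — consider each gene separately:
coat color: BB × bb → 4 Bb → 4 B_ (out of 4)
fur texture: Rr × Rr → 1 RR, 2 Rr, 1 rr → 3 R_ : 1 rr (out of 4)
Combine (counts out of 4 × 4 = 16): black/rough (B_R_) = 4×3 = 12; black/smooth (B_rr) = 4×1 = 4
Phenotype counts (out of 16): 12 black/rough, 4 black/smooth
black/smooth: 4 out of 16 → fraction 1/4
Expected count = 1/4 × 1440 = 360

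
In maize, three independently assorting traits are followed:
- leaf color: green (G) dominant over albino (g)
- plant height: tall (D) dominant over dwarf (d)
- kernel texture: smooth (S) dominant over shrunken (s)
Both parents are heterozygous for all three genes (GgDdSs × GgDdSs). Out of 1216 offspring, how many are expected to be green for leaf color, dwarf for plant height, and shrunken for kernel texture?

Trihybrid cross: GgDdSs × GgDdSs
Each trait segregates independently with a 3:1 phenotypic ratio, so each gene contributes 3/4 (dominant) or 1/4 (recessive).
Target: green (leaf color), dwarf (plant height), shrunken (kernel texture)
Probability = product of independent per-trait probabilities
= 3/4 × 1/4 × 1/4 = 3/64
Expected count = 3/64 × 1216 = 57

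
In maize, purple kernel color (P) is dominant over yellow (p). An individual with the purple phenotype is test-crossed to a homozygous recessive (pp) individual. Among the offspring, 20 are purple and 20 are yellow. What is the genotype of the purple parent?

Test cross: ? × pp
Offspring: 20 purple, 20 yellow — approximately 1:1.
A 1:1 ratio in a test cross indicates the unknown parent is heterozygous (Pp).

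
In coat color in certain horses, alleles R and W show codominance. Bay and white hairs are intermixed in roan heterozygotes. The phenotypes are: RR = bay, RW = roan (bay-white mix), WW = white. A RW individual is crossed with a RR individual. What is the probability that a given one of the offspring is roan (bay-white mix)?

Punnett square for RW × RR:
Offspring genotypes: 2 RR, 2 RW
Phenotype counts: 2 bay, 2 roan (bay-white mix)
roan (bay-white mix): 2 out of 4
Probability: 2/4 = 1/2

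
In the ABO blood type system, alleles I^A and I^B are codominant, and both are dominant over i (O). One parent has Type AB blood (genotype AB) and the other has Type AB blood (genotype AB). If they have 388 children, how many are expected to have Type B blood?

Cross: AB × AB
Possible offspring genotypes: 1 AA, 2 AB, 1 BB
Blood type counts: 1 Type A, 2 Type AB, 1 Type B
Probability of Type B: 1/4
Expected count = 1/4 × 388 = 97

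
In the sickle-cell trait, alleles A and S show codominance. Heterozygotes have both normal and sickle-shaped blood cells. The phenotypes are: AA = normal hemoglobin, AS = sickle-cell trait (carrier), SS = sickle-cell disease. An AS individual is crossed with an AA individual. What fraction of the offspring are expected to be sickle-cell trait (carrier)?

Punnett square for AS × AA:
Offspring genotypes: 2 AA, 2 AS
Phenotype counts: 2 normal hemoglobin, 2 sickle-cell trait (carrier)
sickle-cell trait (carrier): 2 out of 4
Probability: 2/4 = 1/2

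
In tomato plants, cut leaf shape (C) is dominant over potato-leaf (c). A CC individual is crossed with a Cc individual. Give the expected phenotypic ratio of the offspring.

Punnett square for CC × Cc:
Offspring genotypes: 2 CC, 2 Cc
cut: 4, potato-leaf: 0
Ratio: all cut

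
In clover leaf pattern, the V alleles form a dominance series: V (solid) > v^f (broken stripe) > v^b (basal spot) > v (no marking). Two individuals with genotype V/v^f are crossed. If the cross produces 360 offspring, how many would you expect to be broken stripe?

Cross: V/v^f × V/v^f
Allele dominance: V > v^f > v^b > v
Offspring genotypes: 1 V/V, 2 V/v^f, 1 v^f/v^f
Phenotype counts: 3 solid, 1 broken stripe
broken stripe: 1 out of 4 → fraction 1/4
Expected count = 1/4 × 360 = 90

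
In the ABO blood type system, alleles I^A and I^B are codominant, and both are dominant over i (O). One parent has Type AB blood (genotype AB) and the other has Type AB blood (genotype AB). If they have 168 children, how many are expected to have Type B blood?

Cross: AB × AB
Possible offspring genotypes: 1 AA, 2 AB, 1 BB
Blood type counts: 1 Type A, 2 Type AB, 1 Type B
Probability of Type B: 1/4
Expected count = 1/4 × 168 = 42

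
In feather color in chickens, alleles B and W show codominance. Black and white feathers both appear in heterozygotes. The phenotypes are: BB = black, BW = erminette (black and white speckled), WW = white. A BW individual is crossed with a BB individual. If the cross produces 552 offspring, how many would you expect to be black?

Punnett square for BW × BB:
Offspring genotypes: 2 BB, 2 BW
Phenotype counts: 2 black, 2 erminette (black and white speckled)
black: 2 out of 4 → fraction 1/2
Expected count = 1/2 × 552 = 276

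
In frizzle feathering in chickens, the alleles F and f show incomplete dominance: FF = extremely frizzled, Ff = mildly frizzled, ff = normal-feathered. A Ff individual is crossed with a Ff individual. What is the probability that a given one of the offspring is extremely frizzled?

Punnett square for Ff × Ff:
Offspring genotypes: 1 FF, 2 Ff, 1 ff
Phenotype counts: 1 extremely frizzled, 2 mildly frizzled, 1 normal-feathered
extremely frizzled: 1 out of 4
Probability: 1/4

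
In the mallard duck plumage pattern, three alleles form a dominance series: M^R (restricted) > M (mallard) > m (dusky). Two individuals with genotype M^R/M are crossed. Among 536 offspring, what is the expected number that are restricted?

Cross: M^R/M × M^R/M
Allele dominance: M^R > M > m
Offspring genotypes: 1 M^R/M^R, 2 M^R/M, 1 M/M
Phenotype counts: 3 restricted, 1 mallard
restricted: 3 out of 4 → fraction 3/4
Expected count = 3/4 × 536 = 402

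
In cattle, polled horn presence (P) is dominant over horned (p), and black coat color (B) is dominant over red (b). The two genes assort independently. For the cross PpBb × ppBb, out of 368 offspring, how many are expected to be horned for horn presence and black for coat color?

Dihybrid cross PpBb × ppBb — consider each gene separately:
horn presence: Pp × pp → 2 Pp, 2 pp → 2 P_ : 2 pp (out of 4)
coat color: Bb × Bb → 1 BB, 2 Bb, 1 bb → 3 B_ : 1 bb (out of 4)
Looking for: horned (pp) and black (B_)
P(horned) = 2/4, P(black) = 3/4
P(both) = 2/4 × 3/4 = 6/16 = 3/8
Expected count = 3/8 × 368 = 138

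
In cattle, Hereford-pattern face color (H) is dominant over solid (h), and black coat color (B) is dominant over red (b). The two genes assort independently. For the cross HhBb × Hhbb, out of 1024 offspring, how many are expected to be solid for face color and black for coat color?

Dihybrid cross HhBb × Hhbb — consider each gene separately:
face color: Hh × Hh → 1 HH, 2 Hh, 1 hh → 3 H_ : 1 hh (out of 4)
coat color: Bb × bb → 2 Bb, 2 bb → 2 B_ : 2 bb (out of 4)
Looking for: solid (hh) and black (B_)
P(solid) = 1/4, P(black) = 2/4
P(both) = 1/4 × 2/4 = 2/16 = 1/8
Expected count = 1/8 × 1024 = 128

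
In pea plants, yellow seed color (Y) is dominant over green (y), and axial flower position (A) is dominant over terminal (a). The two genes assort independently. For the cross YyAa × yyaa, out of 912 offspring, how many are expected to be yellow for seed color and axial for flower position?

Dihybrid cross YyAa × yyaa — consider each gene separately:
seed color: Yy × yy → 2 Yy, 2 yy → 2 Y_ : 2 yy (out of 4)
flower position: Aa × aa → 2 Aa, 2 aa → 2 A_ : 2 aa (out of 4)
Looking for: yellow (Y_) and axial (A_)
P(yellow) = 2/4, P(axial) = 2/4
P(both) = 2/4 × 2/4 = 4/16 = 1/4
Expected count = 1/4 × 912 = 228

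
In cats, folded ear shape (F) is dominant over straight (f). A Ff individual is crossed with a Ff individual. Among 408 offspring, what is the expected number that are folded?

Punnett square for Ff × Ff:
Offspring genotypes: 1 FF, 2 Ff, 1 ff
folded: 3, straight: 1
folded: 3 out of 4 → fraction 3/4
Expected count = 3/4 × 408 = 306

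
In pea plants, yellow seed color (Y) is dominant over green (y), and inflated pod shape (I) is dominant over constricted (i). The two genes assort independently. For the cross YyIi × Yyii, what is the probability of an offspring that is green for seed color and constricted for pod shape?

Dihybrid cross YyIi × Yyii — consider each gene separately:
seed color: Yy × Yy → 1 YY, 2 Yy, 1 yy → 3 Y_ : 1 yy (out of 4)
pod shape: Ii × ii → 2 Ii, 2 ii → 2 I_ : 2 ii (out of 4)
Looking for: green (yy) and constricted (ii)
P(green) = 1/4, P(constricted) = 2/4
P(both) = 1/4 × 2/4 = 2/16 = 1/8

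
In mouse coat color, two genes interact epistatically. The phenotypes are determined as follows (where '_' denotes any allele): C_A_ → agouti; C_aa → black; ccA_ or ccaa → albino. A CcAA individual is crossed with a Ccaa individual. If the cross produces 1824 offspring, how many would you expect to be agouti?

Cross: CcAA × Ccaa — consider each gene separately:
C gene: Cc × Cc → 1 CC, 2 Cc, 1 cc → 3 C_ : 1 cc (out of 4)
A gene: AA × aa → 4 Aa → 4 A_ (out of 4)
Genotype classes (out of 4 × 4 = 16): C_A_ = 3×4 = 12; ccA_ = 1×4 = 4
Apply the phenotype rules: C_A_ (12) → agouti; ccA_ (4) → albino
Phenotype counts (out of 16): 12 agouti, 4 albino
agouti: 12 out of 16 → fraction 3/4
Expected count = 3/4 × 1824 = 1368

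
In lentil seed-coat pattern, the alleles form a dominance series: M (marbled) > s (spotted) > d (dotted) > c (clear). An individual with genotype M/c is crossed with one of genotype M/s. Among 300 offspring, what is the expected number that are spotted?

Cross: M/c × M/s
Allele dominance: M > s > d > c
Offspring genotypes: 1 M/M, 1 M/s, 1 M/c, 1 s/c
Phenotype counts: 3 marbled, 1 spotted
spotted: 1 out of 4 → fraction 1/4
Expected count = 1/4 × 300 = 75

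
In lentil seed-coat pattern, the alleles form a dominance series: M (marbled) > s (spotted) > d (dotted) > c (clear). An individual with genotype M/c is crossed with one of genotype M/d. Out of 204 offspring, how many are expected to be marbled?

Cross: M/c × M/d
Allele dominance: M > s > d > c
Offspring genotypes: 1 M/M, 1 M/d, 1 M/c, 1 d/c
Phenotype counts: 3 marbled, 1 dotted
marbled: 3 out of 4 → fraction 3/4
Expected count = 3/4 × 204 = 153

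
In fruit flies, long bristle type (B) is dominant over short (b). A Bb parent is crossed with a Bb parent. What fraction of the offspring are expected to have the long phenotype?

Punnett square for Bb × Bb:
Offspring genotypes: 1 BB, 2 Bb, 1 bb
Total offspring: 4
Count with target: 3
Probability: 3/4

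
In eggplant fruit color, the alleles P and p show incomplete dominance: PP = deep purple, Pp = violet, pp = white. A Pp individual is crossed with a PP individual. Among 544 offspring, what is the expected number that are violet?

Punnett square for Pp × PP:
Offspring genotypes: 2 PP, 2 Pp
Phenotype counts: 2 deep purple, 2 violet
violet: 2 out of 4 → fraction 1/2
Expected count = 1/2 × 544 = 272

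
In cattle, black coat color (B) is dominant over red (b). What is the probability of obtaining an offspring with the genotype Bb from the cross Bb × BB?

Punnett square for Bb × BB:
Offspring genotypes: 2 BB, 2 Bb
Total offspring: 4
Count with target: 2
Probability: 2/4 = 1/2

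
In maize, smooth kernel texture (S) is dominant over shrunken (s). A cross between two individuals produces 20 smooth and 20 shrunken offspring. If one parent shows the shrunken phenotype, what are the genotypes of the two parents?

Observed offspring: 20 smooth, 20 shrunken
The observed ratio simplifies to 1:1. One parent shows shrunken, so its genotype must be ss. A 1:1 offspring split requires the other parent to be heterozygous (Ss).
Parent genotypes: ss × Ss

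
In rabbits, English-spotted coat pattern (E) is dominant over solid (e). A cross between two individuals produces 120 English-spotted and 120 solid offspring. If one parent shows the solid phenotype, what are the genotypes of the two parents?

Observed offspring: 120 English-spotted, 120 solid
The observed ratio simplifies to 1:1. One parent shows solid, so its genotype must be ee. A 1:1 offspring split requires the other parent to be heterozygous (Ee).
Parent genotypes: ee × Ee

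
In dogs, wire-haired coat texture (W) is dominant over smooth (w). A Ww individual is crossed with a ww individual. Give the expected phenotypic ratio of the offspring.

Punnett square for Ww × ww:
Offspring genotypes: 2 Ww, 2 ww
wire-haired: 2, smooth: 2
Ratio: 1:1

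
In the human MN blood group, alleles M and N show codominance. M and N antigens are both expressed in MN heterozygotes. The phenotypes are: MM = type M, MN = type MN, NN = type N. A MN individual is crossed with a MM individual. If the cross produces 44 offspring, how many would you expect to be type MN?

Punnett square for MN × MM:
Offspring genotypes: 2 MM, 2 MN
Phenotype counts: 2 type M, 2 type MN
type MN: 2 out of 4 → fraction 1/2
Expected count = 1/2 × 44 = 22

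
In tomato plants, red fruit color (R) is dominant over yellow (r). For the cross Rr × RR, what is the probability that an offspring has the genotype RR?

Punnett square for Rr × RR:
Offspring genotypes: 2 RR, 2 Rr
Total offspring: 4
Count with target: 2
Probability: 2/4 = 1/2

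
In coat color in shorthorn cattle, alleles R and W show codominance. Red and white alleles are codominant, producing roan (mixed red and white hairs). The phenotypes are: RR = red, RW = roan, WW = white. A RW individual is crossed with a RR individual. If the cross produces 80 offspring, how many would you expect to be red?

Punnett square for RW × RR:
Offspring genotypes: 2 RR, 2 RW
Phenotype counts: 2 red, 2 roan
red: 2 out of 4 → fraction 1/2
Expected count = 1/2 × 80 = 40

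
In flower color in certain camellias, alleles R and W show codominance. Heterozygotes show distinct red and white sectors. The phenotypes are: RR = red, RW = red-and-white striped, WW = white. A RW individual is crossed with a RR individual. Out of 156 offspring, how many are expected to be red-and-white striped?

Punnett square for RW × RR:
Offspring genotypes: 2 RR, 2 RW
Phenotype counts: 2 red, 2 red-and-white striped
red-and-white striped: 2 out of 4 → fraction 1/2
Expected count = 1/2 × 156 = 78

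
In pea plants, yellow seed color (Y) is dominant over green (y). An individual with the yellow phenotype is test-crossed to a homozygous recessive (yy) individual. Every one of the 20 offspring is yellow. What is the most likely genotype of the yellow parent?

Test cross: ? × yy
All offspring are yellow.
If the unknown parent were heterozygous (Yy), about half of 20 offspring would be green; none are. The unknown parent is most likely homozygous dominant (YY).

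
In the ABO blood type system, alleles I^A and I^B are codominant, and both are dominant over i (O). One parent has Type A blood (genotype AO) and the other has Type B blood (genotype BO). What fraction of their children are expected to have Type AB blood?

Cross: AO × BO
Possible offspring genotypes: 1 AB, 1 AO, 1 BO, 1 OO
Blood type counts: 1 Type AB, 1 Type A, 1 Type B, 1 Type O
Probability of Type AB: 1/4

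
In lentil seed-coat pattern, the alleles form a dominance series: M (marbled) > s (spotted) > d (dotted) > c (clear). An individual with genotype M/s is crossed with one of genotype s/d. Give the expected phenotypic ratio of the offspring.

Cross: M/s × s/d
Allele dominance: M > s > d > c
Offspring genotypes: 1 M/s, 1 M/d, 1 s/s, 1 s/d
Phenotype counts: 2 marbled, 2 spotted
Ratio: 1 marbled : 1 spotted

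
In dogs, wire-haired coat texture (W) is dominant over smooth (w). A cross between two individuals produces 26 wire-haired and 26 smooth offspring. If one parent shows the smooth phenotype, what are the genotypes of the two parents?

Observed offspring: 26 wire-haired, 26 smooth
The observed ratio simplifies to 1:1. One parent shows smooth, so its genotype must be ww. A 1:1 offspring split requires the other parent to be heterozygous (Ww).
Parent genotypes: ww × Ww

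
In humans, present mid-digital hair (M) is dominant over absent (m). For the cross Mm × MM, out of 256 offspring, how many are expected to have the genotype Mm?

Punnett square for Mm × MM:
Offspring genotypes: 2 MM, 2 Mm
Total offspring: 4
Count with target: 2
Probability: 2/4 = 1/2
Expected count = 1/2 × 256 = 128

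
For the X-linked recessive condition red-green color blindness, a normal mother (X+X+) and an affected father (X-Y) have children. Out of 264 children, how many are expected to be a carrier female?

Cross: X+X+ × X-Y
Offspring: 2 X+X-, 2 X+Y
Probability of a carrier female: 2/4 = 1/2
Expected count = 1/2 × 264 = 132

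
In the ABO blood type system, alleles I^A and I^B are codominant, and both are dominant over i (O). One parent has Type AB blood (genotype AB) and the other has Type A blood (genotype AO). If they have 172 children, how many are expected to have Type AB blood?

Cross: AB × AO
Possible offspring genotypes: 1 AA, 1 AO, 1 AB, 1 BO
Blood type counts: 2 Type A, 1 Type AB, 1 Type B
Probability of Type AB: 1/4
Expected count = 1/4 × 172 = 43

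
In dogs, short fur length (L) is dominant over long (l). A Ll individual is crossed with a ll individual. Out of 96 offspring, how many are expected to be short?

Punnett square for Ll × ll:
Offspring genotypes: 2 Ll, 2 ll
short: 2, long: 2
short: 2 out of 4 → fraction 1/2
Expected count = 1/2 × 96 = 48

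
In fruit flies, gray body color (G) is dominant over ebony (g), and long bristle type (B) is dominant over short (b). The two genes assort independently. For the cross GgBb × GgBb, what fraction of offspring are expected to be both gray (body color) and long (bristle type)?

Dihybrid cross GgBb × GgBb — consider each gene separately:
body color: Gg × Gg → 1 GG, 2 Gg, 1 gg → 3 G_ : 1 gg (out of 4)
bristle type: Bb × Bb → 1 BB, 2 Bb, 1 bb → 3 B_ : 1 bb (out of 4)
Looking for: gray (G_) and long (B_)
P(gray) = 3/4, P(long) = 3/4
P(both) = 3/4 × 3/4 = 9/16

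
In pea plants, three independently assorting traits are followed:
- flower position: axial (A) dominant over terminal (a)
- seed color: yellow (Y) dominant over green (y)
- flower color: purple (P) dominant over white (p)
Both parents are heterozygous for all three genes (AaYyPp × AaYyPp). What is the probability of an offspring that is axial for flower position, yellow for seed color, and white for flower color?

Trihybrid cross: AaYyPp × AaYyPp
Each trait segregates independently with a 3:1 phenotypic ratio, so each gene contributes 3/4 (dominant) or 1/4 (recessive).
Target: axial (flower position), yellow (seed color), white (flower color)
Probability = product of independent per-trait probabilities
= 3/4 × 3/4 × 1/4 = 9/64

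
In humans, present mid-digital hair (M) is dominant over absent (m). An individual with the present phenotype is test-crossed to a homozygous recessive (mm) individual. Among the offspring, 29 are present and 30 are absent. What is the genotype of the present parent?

Test cross: ? × mm
Offspring: 29 present, 30 absent — approximately 1:1.
A 1:1 ratio in a test cross indicates the unknown parent is heterozygous (Mm).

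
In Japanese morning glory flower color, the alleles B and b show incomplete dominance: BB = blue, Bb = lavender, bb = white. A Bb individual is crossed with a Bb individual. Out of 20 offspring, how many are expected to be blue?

Punnett square for Bb × Bb:
Offspring genotypes: 1 BB, 2 Bb, 1 bb
Phenotype counts: 1 blue, 2 lavender, 1 white
blue: 1 out of 4 → fraction 1/4
Expected count = 1/4 × 20 = 5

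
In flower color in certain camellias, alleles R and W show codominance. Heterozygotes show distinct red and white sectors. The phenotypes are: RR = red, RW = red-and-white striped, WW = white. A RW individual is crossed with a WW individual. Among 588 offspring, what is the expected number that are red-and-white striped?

Punnett square for RW × WW:
Offspring genotypes: 2 RW, 2 WW
Phenotype counts: 2 red-and-white striped, 2 white
red-and-white striped: 2 out of 4 → fraction 1/2
Expected count = 1/2 × 588 = 294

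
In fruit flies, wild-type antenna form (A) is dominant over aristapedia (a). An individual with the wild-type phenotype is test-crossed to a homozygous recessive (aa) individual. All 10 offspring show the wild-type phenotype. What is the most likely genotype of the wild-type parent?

Test cross: ? × aa
All offspring are wild-type.
If the unknown parent were heterozygous (Aa), about half of 10 offspring would be aristapedia; none are. The unknown parent is most likely homozygous dominant (AA).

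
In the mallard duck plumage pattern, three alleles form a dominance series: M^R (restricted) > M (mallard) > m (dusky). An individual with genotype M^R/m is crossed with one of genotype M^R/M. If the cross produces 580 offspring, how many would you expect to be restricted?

Cross: M^R/m × M^R/M
Allele dominance: M^R > M > m
Offspring genotypes: 1 M^R/M^R, 1 M^R/M, 1 M^R/m, 1 M/m
Phenotype counts: 3 restricted, 1 mallard
restricted: 3 out of 4 → fraction 3/4
Expected count = 3/4 × 580 = 435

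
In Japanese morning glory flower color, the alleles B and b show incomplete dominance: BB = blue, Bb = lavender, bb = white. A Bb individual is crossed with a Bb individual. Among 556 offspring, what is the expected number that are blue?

Punnett square for Bb × Bb:
Offspring genotypes: 1 BB, 2 Bb, 1 bb
Phenotype counts: 1 blue, 2 lavender, 1 white
blue: 1 out of 4 → fraction 1/4
Expected count = 1/4 × 556 = 139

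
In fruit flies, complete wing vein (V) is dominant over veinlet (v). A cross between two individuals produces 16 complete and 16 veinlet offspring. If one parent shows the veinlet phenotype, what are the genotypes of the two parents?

Observed offspring: 16 complete, 16 veinlet
The observed ratio simplifies to 1:1. One parent shows veinlet, so its genotype must be vv. A 1:1 offspring split requires the other parent to be heterozygous (Vv).
Parent genotypes: vv × Vv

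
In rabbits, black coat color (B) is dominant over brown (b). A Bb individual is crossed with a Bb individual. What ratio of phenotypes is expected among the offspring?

Punnett square for Bb × Bb:
Offspring genotypes: 1 BB, 2 Bb, 1 bb
black: 3, brown: 1
Ratio: 3:1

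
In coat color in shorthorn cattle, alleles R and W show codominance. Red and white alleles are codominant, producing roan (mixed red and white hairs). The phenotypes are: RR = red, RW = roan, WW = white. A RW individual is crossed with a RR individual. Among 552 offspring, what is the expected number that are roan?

Punnett square for RW × RR:
Offspring genotypes: 2 RR, 2 RW
Phenotype counts: 2 red, 2 roan
roan: 2 out of 4 → fraction 1/2
Expected count = 1/2 × 552 = 276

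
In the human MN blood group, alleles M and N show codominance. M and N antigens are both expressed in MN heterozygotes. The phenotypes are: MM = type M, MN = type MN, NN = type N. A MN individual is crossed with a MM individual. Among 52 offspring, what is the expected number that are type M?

Punnett square for MN × MM:
Offspring genotypes: 2 MM, 2 MN
Phenotype counts: 2 type M, 2 type MN
type M: 2 out of 4 → fraction 1/2
Expected count = 1/2 × 52 = 26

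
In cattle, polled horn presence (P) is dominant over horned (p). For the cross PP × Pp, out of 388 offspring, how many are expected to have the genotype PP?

Punnett square for PP × Pp:
Offspring genotypes: 2 PP, 2 Pp
Total offspring: 4
Count with target: 2
Probability: 2/4 = 1/2
Expected count = 1/2 × 388 = 194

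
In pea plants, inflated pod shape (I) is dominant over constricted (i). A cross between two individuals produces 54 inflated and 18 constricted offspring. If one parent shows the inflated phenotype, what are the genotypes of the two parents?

Observed offspring: 54 inflated, 18 constricted
The observed ratio simplifies to 3:1. Constricted (ii) offspring appear, so each parent must contribute one i allele. The parent stated to show inflated carries I, so it is Ii. The other parent is then either Ii or ii: Ii × ii would give a 1:1 split, whereas Ii × Ii gives 3:1 — matching the data. So both parents are heterozygous (Ii × Ii).
Parent genotypes: Ii × Ii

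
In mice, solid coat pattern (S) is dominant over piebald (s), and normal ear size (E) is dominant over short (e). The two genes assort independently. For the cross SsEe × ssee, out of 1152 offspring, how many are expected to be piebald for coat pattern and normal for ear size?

Dihybrid cross SsEe × ssee — consider each gene separately:
coat pattern: Ss × ss → 2 Ss, 2 ss → 2 S_ : 2 ss (out of 4)
ear size: Ee × ee → 2 Ee, 2 ee → 2 E_ : 2 ee (out of 4)
Looking for: piebald (ss) and normal (E_)
P(piebald) = 2/4, P(normal) = 2/4
P(both) = 2/4 × 2/4 = 4/16 = 1/4
Expected count = 1/4 × 1152 = 288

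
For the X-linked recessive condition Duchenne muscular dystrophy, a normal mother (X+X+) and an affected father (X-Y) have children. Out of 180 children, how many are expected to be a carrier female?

Cross: X+X+ × X-Y
Offspring: 2 X+X-, 2 X+Y
Probability of a carrier female: 2/4 = 1/2
Expected count = 1/2 × 180 = 90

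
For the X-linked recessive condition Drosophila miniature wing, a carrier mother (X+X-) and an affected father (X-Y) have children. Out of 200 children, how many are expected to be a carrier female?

Cross: X+X- × X-Y
Offspring: 1 X+X-, 1 X+Y, 1 X-X-, 1 X-Y
Probability of a carrier female: 1/4
Expected count = 1/4 × 200 = 50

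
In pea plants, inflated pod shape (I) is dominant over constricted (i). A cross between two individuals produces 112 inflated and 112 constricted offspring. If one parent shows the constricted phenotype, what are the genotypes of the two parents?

Observed offspring: 112 inflated, 112 constricted
The observed ratio simplifies to 1:1. One parent shows constricted, so its genotype must be ii. A 1:1 offspring split requires the other parent to be heterozygous (Ii).
Parent genotypes: ii × Ii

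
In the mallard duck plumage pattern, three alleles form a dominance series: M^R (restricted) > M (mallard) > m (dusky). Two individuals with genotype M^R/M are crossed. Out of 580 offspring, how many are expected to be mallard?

Cross: M^R/M × M^R/M
Allele dominance: M^R > M > m
Offspring genotypes: 1 M^R/M^R, 2 M^R/M, 1 M/M
Phenotype counts: 3 restricted, 1 mallard
mallard: 1 out of 4 → fraction 1/4
Expected count = 1/4 × 580 = 145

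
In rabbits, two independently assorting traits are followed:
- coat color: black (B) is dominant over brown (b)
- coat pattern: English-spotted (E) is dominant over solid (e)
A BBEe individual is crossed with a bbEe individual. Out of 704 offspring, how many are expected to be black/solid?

Dihybrid cross BBEe × bbEe — consider each gene separately:
coat color: BB × bb → 4 Bb → 4 B_ (out of 4)
coat pattern: Ee × Ee → 1 EE, 2 Ee, 1 ee → 3 E_ : 1 ee (out of 4)
Combine (counts out of 4 × 4 = 16): black/English-spotted (B_E_) = 4×3 = 12; black/solid (B_ee) = 4×1 = 4
Phenotype counts (out of 16): 12 black/English-spotted, 4 black/solid
black/solid: 4 out of 16 → fraction 1/4
Expected count = 1/4 × 704 = 176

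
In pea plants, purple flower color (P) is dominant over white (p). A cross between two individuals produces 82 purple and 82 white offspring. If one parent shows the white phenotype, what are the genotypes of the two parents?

Observed offspring: 82 purple, 82 white
The observed ratio simplifies to 1:1. One parent shows white, so its genotype must be pp. A 1:1 offspring split requires the other parent to be heterozygous (Pp).
Parent genotypes: pp × Pp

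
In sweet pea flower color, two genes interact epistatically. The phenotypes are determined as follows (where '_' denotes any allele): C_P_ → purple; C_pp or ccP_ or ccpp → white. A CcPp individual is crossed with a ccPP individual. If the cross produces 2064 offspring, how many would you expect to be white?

Cross: CcPp × ccPP — consider each gene separately:
C gene: Cc × cc → 2 Cc, 2 cc → 2 C_ : 2 cc (out of 4)
P gene: Pp × PP → 2 PP, 2 Pp → 4 P_ (out of 4)
Genotype classes (out of 4 × 4 = 16): C_P_ = 2×4 = 8; ccP_ = 2×4 = 8
Apply the phenotype rules: C_P_ (8) → purple; ccP_ (8) → white
Phenotype counts (out of 16): 8 purple, 8 white
white: 8 out of 16 → fraction 1/2
Expected count = 1/2 × 2064 = 1032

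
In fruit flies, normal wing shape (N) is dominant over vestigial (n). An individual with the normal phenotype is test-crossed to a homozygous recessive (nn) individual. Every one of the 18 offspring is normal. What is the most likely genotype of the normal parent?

Test cross: ? × nn
All offspring are normal.
If the unknown parent were heterozygous (Nn), about half of 18 offspring would be vestigial; none are. The unknown parent is most likely homozygous dominant (NN).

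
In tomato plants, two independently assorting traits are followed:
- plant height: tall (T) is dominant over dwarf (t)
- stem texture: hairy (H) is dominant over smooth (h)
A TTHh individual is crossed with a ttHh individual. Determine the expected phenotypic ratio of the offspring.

Dihybrid cross TTHh × ttHh — consider each gene separately:
plant height: TT × tt → 4 Tt → 4 T_ (out of 4)
stem texture: Hh × Hh → 1 HH, 2 Hh, 1 hh → 3 H_ : 1 hh (out of 4)
Combine (counts out of 4 × 4 = 16): tall/hairy (T_H_) = 4×3 = 12; tall/smooth (T_hh) = 4×1 = 4
Phenotype counts (out of 16): 12 tall/hairy, 4 tall/smooth
Ratio: 3 tall/hairy : 1 tall/smooth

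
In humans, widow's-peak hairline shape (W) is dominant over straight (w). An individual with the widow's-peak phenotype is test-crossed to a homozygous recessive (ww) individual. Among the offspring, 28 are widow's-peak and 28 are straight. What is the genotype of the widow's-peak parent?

Test cross: ? × ww
Offspring: 28 widow's-peak, 28 straight — approximately 1:1.
A 1:1 ratio in a test cross indicates the unknown parent is heterozygous (Ww).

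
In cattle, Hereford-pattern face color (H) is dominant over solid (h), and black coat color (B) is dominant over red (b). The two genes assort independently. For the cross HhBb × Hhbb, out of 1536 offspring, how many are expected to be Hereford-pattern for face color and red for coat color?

Dihybrid cross HhBb × Hhbb — consider each gene separately:
face color: Hh × Hh → 1 HH, 2 Hh, 1 hh → 3 H_ : 1 hh (out of 4)
coat color: Bb × bb → 2 Bb, 2 bb → 2 B_ : 2 bb (out of 4)
Looking for: Hereford-pattern (H_) and red (bb)
P(Hereford-pattern) = 3/4, P(red) = 2/4
P(both) = 3/4 × 2/4 = 6/16 = 3/8
Expected count = 3/8 × 1536 = 576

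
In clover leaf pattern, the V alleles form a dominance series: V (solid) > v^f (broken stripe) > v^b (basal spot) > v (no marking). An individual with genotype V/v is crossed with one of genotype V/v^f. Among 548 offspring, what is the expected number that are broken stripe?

Cross: V/v × V/v^f
Allele dominance: V > v^f > v^b > v
Offspring genotypes: 1 V/V, 1 V/v^f, 1 V/v, 1 v^f/v
Phenotype counts: 3 solid, 1 broken stripe
broken stripe: 1 out of 4 → fraction 1/4
Expected count = 1/4 × 548 = 137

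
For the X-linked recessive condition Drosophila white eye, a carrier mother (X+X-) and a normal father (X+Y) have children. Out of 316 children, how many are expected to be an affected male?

Cross: X+X- × X+Y
Offspring: 1 X+X+, 1 X+Y, 1 X+X-, 1 X-Y
Probability of an affected male: 1/4
Expected count = 1/4 × 316 = 79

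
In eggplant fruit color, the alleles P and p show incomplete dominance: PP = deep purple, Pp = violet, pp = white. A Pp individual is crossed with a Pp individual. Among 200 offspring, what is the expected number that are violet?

Punnett square for Pp × Pp:
Offspring genotypes: 1 PP, 2 Pp, 1 pp
Phenotype counts: 1 deep purple, 2 violet, 1 white
violet: 2 out of 4 → fraction 1/2
Expected count = 1/2 × 200 = 100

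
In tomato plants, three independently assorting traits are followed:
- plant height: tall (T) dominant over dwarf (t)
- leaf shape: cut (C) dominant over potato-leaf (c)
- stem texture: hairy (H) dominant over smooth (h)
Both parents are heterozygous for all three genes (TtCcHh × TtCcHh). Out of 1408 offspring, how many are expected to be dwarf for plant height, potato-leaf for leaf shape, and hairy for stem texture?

Trihybrid cross: TtCcHh × TtCcHh
Each trait segregates independently with a 3:1 phenotypic ratio, so each gene contributes 3/4 (dominant) or 1/4 (recessive).
Target: dwarf (plant height), potato-leaf (leaf shape), hairy (stem texture)
Probability = product of independent per-trait probabilities
= 1/4 × 1/4 × 3/4 = 3/64
Expected count = 3/64 × 1408 = 66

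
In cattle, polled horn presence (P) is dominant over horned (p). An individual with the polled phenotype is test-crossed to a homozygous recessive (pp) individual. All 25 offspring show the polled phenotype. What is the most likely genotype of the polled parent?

Test cross: ? × pp
All offspring are polled.
If the unknown parent were heterozygous (Pp), about half of 25 offspring would be horned; none are. The unknown parent is most likely homozygous dominant (PP).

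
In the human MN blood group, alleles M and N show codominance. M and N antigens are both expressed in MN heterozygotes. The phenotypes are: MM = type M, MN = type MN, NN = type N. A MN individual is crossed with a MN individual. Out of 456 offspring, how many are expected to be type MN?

Punnett square for MN × MN:
Offspring genotypes: 1 MM, 2 MN, 1 NN
Phenotype counts: 1 type M, 2 type MN, 1 type N
type MN: 2 out of 4 → fraction 1/2
Expected count = 1/2 × 456 = 228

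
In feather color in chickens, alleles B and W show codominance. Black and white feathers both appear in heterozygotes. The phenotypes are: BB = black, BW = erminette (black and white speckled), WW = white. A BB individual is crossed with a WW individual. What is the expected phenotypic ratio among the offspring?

Punnett square for BB × WW:
Offspring genotypes: 4 BW
Phenotype counts: 4 erminette (black and white speckled)
Ratio: all erminette (black and white speckled)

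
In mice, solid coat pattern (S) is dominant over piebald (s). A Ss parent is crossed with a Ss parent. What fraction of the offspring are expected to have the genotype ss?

Punnett square for Ss × Ss:
Offspring genotypes: 1 SS, 2 Ss, 1 ss
Total offspring: 4
Count with target: 1
Probability: 1/4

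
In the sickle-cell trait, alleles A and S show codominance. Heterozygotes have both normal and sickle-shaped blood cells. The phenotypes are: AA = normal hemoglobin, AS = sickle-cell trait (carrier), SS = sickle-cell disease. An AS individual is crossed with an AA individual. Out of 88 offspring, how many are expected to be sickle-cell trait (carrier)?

Punnett square for AS × AA:
Offspring genotypes: 2 AA, 2 AS
Phenotype counts: 2 normal hemoglobin, 2 sickle-cell trait (carrier)
sickle-cell trait (carrier): 2 out of 4 → fraction 1/2
Expected count = 1/2 × 88 = 44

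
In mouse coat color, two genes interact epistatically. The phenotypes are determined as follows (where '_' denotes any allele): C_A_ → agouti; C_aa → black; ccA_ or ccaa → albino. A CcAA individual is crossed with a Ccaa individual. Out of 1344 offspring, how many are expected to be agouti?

Cross: CcAA × Ccaa — consider each gene separately:
C gene: Cc × Cc → 1 CC, 2 Cc, 1 cc → 3 C_ : 1 cc (out of 4)
A gene: AA × aa → 4 Aa → 4 A_ (out of 4)
Genotype classes (out of 4 × 4 = 16): C_A_ = 3×4 = 12; ccA_ = 1×4 = 4
Apply the phenotype rules: C_A_ (12) → agouti; ccA_ (4) → albino
Phenotype counts (out of 16): 12 agouti, 4 albino
agouti: 12 out of 16 → fraction 3/4
Expected count = 3/4 × 1344 = 1008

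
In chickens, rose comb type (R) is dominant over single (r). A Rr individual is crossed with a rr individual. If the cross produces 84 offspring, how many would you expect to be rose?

Punnett square for Rr × rr:
Offspring genotypes: 2 Rr, 2 rr
rose: 2, single: 2
rose: 2 out of 4 → fraction 1/2
Expected count = 1/2 × 84 = 42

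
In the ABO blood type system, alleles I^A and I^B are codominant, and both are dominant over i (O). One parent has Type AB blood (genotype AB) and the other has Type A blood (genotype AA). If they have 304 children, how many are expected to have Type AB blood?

Cross: AB × AA
Possible offspring genotypes: 2 AA, 2 AB
Blood type counts: 2 Type A, 2 Type AB
Probability of Type AB: 2/4 = 1/2
Expected count = 1/2 × 304 = 152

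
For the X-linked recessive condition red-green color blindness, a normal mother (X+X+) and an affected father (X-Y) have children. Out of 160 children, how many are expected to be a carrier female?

Cross: X+X+ × X-Y
Offspring: 2 X+X-, 2 X+Y
Probability of a carrier female: 2/4 = 1/2
Expected count = 1/2 × 160 = 80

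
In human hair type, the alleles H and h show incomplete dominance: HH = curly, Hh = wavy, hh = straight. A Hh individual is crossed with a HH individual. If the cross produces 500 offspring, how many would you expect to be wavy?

Punnett square for Hh × HH:
Offspring genotypes: 2 HH, 2 Hh
Phenotype counts: 2 curly, 2 wavy
wavy: 2 out of 4 → fraction 1/2
Expected count = 1/2 × 500 = 250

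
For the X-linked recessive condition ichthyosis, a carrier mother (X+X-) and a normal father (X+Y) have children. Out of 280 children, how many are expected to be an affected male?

Cross: X+X- × X+Y
Offspring: 1 X+X+, 1 X+Y, 1 X+X-, 1 X-Y
Probability of an affected male: 1/4
Expected count = 1/4 × 280 = 70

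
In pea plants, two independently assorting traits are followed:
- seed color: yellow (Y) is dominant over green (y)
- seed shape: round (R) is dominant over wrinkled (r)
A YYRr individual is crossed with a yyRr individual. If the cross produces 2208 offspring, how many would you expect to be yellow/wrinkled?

Dihybrid cross YYRr × yyRr — consider each gene separately:
seed color: YY × yy → 4 Yy → 4 Y_ (out of 4)
seed shape: Rr × Rr → 1 RR, 2 Rr, 1 rr → 3 R_ : 1 rr (out of 4)
Combine (counts out of 4 × 4 = 16): yellow/round (Y_R_) = 4×3 = 12; yellow/wrinkled (Y_rr) = 4×1 = 4
Phenotype counts (out of 16): 12 yellow/round, 4 yellow/wrinkled
yellow/wrinkled: 4 out of 16 → fraction 1/4
Expected count = 1/4 × 2208 = 552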